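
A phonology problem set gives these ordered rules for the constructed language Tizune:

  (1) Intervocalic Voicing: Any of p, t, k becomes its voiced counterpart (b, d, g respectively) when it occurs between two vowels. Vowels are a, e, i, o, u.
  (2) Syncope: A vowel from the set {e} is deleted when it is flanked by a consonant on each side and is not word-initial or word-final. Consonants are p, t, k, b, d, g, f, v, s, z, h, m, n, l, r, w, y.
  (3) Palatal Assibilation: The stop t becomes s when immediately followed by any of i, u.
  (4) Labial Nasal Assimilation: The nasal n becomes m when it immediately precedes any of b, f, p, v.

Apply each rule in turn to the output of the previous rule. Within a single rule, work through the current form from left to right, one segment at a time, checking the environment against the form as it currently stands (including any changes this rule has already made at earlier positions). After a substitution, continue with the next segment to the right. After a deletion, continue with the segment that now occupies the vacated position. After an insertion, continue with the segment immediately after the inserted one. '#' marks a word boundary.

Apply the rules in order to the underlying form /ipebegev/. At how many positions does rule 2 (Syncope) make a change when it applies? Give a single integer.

3

(1) Intervocalic Voicing: [ipebegev] → [ibebegev]
(2) Syncope: [ibebegev] → [ibbgv]
(3) Palatal Assibilation: no change — [ibbgv]
(4) Labial Nasal Assimilation: no change — [ibbgv]
Rule 2 changed 3 position(s).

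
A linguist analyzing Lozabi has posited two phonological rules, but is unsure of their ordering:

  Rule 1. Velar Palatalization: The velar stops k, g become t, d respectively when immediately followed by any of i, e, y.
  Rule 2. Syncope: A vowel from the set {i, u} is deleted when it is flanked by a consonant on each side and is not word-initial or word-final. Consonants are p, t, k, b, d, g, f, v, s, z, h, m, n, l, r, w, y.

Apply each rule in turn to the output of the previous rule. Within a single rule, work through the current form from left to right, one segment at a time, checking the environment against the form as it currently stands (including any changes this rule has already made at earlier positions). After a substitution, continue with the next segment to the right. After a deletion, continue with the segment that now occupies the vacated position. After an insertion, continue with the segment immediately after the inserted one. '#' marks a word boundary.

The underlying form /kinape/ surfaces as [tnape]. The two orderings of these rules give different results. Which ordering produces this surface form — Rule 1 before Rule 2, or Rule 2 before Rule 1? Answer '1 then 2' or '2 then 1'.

1 then 2

Order 1 then 2:
  1 Velar Palatalization: [kinape] → [tinape]
  2 Syncope: [tinape] → [tnape]
  result: [tnape]
Order 2 then 1:
  2 Syncope: [kinape] → [knape]
  1 Velar Palatalization: no change — [knape]
  result: [knape]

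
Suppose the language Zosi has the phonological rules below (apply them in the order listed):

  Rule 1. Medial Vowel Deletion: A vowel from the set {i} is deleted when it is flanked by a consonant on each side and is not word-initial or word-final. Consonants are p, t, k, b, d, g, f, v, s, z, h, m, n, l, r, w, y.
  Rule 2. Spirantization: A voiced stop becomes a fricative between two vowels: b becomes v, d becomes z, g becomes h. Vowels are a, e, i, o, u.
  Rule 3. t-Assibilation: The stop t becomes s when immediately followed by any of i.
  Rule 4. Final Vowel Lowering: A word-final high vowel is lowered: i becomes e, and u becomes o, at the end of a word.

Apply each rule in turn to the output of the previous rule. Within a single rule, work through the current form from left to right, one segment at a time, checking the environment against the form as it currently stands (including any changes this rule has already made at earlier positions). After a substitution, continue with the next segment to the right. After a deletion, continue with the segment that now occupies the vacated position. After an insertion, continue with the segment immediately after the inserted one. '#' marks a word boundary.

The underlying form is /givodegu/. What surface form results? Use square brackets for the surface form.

[gvozeho]

Rule 1 Medial Vowel Deletion: [givodegu] → [gvodegu]
Rule 2 Spirantization: [gvodegu] → [gvozehu]
Rule 3 t-Assibilation: no change — [gvozehu]
Rule 4 Final Vowel Lowering: [gvozehu] → [gvozeho]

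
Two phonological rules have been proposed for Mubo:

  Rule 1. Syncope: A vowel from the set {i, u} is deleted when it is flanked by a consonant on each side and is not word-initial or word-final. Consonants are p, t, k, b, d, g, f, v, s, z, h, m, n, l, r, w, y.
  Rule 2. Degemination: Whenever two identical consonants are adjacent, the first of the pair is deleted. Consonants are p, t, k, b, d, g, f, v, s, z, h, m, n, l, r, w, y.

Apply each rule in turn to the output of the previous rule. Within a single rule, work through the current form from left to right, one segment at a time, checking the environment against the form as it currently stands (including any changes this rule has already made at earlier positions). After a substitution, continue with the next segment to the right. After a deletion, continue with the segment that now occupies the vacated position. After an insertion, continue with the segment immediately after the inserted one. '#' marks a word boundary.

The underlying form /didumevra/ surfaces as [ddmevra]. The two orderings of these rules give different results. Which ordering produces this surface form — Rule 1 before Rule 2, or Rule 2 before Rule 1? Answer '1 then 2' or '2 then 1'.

2 then 1

Order 1 then 2:
  1 Syncope: [didumevra] → [ddmevra]
  2 Degemination: [ddmevra] → [dmevra]
  result: [dmevra]
Order 2 then 1:
  2 Degemination: no change — [didumevra]
  1 Syncope: [didumevra] → [ddmevra]
  result: [ddmevra]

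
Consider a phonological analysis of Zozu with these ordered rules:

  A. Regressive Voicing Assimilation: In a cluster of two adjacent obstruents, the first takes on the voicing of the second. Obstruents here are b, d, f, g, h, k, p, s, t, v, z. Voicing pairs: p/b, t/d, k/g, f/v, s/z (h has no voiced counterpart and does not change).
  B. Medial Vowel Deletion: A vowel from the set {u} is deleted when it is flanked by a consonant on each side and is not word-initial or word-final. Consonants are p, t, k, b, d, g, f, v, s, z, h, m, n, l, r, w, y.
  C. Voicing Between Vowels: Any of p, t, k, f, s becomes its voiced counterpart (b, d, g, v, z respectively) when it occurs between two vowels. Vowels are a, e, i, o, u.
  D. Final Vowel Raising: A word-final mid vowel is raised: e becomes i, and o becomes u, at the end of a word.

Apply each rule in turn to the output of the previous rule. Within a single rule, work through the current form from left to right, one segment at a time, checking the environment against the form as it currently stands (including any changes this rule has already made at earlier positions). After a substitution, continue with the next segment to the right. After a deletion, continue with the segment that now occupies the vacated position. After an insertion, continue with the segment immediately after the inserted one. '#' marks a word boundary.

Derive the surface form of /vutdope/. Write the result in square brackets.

A Regressive Voicing Assimilation: [vutdope] → [vuddope]
B Medial Vowel Deletion: [vuddope] → [vddope]
C Voicing Between Vowels: [vddope] → [vddobe]
D Final Vowel Raising: [vddobe] → [vddobi]

[vddobi]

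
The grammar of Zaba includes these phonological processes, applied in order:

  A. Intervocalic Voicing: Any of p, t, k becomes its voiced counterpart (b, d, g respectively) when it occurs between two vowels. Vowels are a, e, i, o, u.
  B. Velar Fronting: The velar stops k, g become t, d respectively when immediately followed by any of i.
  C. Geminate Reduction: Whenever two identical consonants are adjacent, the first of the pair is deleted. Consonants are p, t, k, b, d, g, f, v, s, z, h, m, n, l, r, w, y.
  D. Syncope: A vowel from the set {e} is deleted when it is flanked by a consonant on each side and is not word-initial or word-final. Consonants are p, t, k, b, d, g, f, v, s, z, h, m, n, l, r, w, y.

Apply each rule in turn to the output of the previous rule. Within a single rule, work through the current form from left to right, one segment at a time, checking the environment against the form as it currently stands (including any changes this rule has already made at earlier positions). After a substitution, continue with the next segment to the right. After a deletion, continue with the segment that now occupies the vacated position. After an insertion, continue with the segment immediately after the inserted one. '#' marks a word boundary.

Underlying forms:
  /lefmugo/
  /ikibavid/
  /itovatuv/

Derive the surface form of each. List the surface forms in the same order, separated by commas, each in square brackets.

[lfmugo], [idibavid], [idovaduv]

/lefmugo/:
  A Intervocalic Voicing: no change — [lefmugo]
  B Velar Fronting: no change — [lefmugo]
  C Geminate Reduction: no change — [lefmugo]
  D Syncope: [lefmugo] → [lfmugo]
/ikibavid/:
  A Intervocalic Voicing: [ikibavid] → [igibavid]
  B Velar Fronting: [igibavid] → [idibavid]
  C Geminate Reduction: no change — [idibavid]
  D Syncope: no change — [idibavid]
/itovatuv/:
  A Intervocalic Voicing: [itovatuv] → [idovaduv]
  B Velar Fronting: no change — [idovaduv]
  C Geminate Reduction: no change — [idovaduv]
  D Syncope: no change — [idovaduv]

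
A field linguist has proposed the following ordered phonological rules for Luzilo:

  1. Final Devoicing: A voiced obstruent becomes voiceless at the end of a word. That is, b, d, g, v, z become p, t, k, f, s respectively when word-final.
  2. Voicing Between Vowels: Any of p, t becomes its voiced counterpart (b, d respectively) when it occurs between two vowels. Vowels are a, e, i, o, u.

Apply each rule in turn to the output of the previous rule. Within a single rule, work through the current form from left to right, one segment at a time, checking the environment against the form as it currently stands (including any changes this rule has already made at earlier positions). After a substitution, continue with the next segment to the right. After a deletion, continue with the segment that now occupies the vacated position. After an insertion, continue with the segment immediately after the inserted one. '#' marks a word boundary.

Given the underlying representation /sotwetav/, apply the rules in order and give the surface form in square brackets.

1 Final Devoicing: [sotwetav] → [sotwetaf]
2 Voicing Between Vowels: [sotwetaf] → [sotwedaf]

[sotwedaf]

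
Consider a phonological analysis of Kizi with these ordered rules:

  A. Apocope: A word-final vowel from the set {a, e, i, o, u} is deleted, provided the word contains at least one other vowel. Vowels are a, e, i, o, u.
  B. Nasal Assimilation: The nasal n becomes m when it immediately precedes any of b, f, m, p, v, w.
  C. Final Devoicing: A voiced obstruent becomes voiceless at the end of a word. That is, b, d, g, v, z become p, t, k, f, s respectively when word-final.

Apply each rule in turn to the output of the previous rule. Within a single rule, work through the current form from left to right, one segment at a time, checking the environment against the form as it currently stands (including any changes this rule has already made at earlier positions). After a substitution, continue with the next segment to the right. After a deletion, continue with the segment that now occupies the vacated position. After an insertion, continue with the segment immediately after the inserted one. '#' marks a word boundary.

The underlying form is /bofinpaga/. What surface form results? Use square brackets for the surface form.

[bofimpak]

A Apocope: [bofinpaga] → [bofinpag]
B Nasal Assimilation: [bofinpag] → [bofimpag]
C Final Devoicing: [bofimpag] → [bofimpak]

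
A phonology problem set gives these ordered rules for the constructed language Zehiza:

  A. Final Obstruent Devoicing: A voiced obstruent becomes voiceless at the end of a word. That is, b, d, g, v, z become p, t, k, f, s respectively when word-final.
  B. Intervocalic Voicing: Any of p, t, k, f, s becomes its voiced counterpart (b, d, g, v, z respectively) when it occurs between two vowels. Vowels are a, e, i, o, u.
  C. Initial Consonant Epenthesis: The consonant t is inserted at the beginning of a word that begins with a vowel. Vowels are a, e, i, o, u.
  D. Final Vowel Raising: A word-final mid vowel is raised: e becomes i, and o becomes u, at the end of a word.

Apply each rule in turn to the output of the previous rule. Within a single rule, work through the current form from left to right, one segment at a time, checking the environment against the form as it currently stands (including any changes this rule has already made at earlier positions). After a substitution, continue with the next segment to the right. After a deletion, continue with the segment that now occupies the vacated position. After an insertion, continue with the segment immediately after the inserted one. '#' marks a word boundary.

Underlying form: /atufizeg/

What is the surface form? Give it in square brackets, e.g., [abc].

A Final Obstruent Devoicing: [atufizeg] → [atufizek]
B Intervocalic Voicing: [atufizek] → [aduvizek]
C Initial Consonant Epenthesis: [aduvizek] → [taduvizek]
D Final Vowel Raising: no change — [taduvizek]

[taduvizek]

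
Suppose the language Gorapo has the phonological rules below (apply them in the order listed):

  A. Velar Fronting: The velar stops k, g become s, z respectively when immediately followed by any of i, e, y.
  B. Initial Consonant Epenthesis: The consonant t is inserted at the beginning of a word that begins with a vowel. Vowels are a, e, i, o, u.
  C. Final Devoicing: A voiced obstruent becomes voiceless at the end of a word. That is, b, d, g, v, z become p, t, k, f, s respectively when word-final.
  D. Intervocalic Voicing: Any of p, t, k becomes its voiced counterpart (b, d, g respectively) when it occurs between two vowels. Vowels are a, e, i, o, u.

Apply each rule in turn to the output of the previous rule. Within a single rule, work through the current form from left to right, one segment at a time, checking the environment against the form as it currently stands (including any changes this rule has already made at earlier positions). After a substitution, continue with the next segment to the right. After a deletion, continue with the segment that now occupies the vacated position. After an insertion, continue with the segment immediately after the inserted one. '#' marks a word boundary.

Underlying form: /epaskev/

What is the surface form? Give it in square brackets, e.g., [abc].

[tebassef]

A Velar Fronting: [epaskev] → [epassev]
B Initial Consonant Epenthesis: [epassev] → [tepassev]
C Final Devoicing: [tepassev] → [tepassef]
D Intervocalic Voicing: [tepassef] → [tebassef]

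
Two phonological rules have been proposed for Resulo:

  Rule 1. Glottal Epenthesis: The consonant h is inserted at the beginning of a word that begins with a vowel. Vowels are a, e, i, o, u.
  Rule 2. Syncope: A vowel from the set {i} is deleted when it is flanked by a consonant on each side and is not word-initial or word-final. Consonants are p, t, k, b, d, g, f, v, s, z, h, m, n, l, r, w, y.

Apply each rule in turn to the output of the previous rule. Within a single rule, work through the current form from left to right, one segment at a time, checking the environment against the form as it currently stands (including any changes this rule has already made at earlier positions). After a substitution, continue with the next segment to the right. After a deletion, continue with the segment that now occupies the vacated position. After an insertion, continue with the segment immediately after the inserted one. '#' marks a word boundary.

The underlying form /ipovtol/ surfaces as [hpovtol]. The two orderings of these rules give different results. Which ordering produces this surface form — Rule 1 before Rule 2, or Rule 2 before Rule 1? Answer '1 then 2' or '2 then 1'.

Order 1 then 2:
  1 Glottal Epenthesis: [ipovtol] → [hipovtol]
  2 Syncope: [hipovtol] → [hpovtol]
  result: [hpovtol]
Order 2 then 1:
  2 Syncope: no change — [ipovtol]
  1 Glottal Epenthesis: [ipovtol] → [hipovtol]
  result: [hipovtol]

1 then 2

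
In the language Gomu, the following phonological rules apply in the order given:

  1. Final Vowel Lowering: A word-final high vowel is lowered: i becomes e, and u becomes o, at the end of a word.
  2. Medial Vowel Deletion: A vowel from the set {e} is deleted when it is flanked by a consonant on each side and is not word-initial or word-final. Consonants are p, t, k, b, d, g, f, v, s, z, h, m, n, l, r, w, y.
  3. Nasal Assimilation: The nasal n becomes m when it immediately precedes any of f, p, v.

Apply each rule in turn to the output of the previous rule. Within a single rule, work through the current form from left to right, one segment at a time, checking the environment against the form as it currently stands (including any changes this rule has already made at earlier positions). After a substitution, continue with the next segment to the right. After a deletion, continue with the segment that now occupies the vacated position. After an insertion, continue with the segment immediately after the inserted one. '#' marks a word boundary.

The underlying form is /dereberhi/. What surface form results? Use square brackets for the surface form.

1 Final Vowel Lowering: [dereberhi] → [dereberhe]
2 Medial Vowel Deletion: [dereberhe] → [drbrhe]
3 Nasal Assimilation: no change — [drbrhe]

[drbrhe]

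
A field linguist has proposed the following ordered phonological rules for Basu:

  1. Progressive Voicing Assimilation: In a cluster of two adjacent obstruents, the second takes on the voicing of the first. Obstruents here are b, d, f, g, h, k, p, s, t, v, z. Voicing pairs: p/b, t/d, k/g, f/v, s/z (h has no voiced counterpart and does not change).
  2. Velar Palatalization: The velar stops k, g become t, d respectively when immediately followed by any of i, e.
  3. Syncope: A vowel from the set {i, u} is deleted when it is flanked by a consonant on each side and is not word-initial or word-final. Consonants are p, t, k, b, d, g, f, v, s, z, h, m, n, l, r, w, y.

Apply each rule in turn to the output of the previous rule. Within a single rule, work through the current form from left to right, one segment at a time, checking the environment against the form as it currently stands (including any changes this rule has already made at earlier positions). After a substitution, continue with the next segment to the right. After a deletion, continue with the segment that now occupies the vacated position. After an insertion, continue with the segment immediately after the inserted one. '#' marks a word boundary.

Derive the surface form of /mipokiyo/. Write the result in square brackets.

1 Progressive Voicing Assimilation: no change — [mipokiyo]
2 Velar Palatalization: [mipokiyo] → [mipotiyo]
3 Syncope: [mipotiyo] → [mpotyo]

[mpotyo]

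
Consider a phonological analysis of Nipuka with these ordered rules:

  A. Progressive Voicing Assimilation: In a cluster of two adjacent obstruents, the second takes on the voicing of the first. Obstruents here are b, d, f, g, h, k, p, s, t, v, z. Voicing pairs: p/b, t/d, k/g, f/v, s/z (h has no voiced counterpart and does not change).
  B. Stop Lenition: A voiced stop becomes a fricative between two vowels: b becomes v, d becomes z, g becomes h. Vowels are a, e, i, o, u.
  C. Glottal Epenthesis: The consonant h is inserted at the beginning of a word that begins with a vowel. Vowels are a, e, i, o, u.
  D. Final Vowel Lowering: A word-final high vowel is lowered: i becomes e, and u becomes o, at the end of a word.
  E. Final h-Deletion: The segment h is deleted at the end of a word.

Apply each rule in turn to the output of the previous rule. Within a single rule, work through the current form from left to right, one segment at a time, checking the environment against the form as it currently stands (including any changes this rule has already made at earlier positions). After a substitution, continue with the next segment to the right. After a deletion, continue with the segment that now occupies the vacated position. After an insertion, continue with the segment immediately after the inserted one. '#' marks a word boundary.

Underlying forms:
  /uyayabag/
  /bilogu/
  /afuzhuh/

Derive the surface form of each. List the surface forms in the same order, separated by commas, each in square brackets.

[huyayavag], [biloho], [hafuzhu]

/uyayabag/:
  A Progressive Voicing Assimilation: no change — [uyayabag]
  B Stop Lenition: [uyayabag] → [uyayavag]
  C Glottal Epenthesis: [uyayavag] → [huyayavag]
  D Final Vowel Lowering: no change — [huyayavag]
  E Final h-Deletion: no change — [huyayavag]
/bilogu/:
  A Progressive Voicing Assimilation: no change — [bilogu]
  B Stop Lenition: [bilogu] → [bilohu]
  C Glottal Epenthesis: no change — [bilohu]
  D Final Vowel Lowering: [bilohu] → [biloho]
  E Final h-Deletion: no change — [biloho]
/afuzhuh/:
  A Progressive Voicing Assimilation: no change — [afuzhuh]
  B Stop Lenition: no change — [afuzhuh]
  C Glottal Epenthesis: [afuzhuh] → [hafuzhuh]
  D Final Vowel Lowering: no change — [hafuzhuh]
  E Final h-Deletion: [hafuzhuh] → [hafuzhu]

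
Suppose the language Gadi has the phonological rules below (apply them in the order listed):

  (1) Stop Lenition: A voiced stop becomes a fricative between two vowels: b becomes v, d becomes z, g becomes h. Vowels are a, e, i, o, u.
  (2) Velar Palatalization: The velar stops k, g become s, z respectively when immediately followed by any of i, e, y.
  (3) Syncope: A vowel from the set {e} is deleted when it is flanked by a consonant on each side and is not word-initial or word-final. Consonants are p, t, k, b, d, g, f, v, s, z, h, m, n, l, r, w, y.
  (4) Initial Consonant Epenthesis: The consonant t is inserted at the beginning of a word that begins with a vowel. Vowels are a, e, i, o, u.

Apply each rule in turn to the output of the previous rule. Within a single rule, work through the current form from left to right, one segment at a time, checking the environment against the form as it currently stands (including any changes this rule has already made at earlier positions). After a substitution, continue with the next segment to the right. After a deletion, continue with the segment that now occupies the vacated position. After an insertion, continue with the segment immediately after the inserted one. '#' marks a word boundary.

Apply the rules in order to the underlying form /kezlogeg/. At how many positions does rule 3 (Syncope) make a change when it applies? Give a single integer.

2

(1) Stop Lenition: [kezlogeg] → [kezloheg]
(2) Velar Palatalization: [kezloheg] → [sezloheg]
(3) Syncope: [sezloheg] → [szlohg]
(4) Initial Consonant Epenthesis: no change — [szlohg]
Rule 3 changed 2 position(s).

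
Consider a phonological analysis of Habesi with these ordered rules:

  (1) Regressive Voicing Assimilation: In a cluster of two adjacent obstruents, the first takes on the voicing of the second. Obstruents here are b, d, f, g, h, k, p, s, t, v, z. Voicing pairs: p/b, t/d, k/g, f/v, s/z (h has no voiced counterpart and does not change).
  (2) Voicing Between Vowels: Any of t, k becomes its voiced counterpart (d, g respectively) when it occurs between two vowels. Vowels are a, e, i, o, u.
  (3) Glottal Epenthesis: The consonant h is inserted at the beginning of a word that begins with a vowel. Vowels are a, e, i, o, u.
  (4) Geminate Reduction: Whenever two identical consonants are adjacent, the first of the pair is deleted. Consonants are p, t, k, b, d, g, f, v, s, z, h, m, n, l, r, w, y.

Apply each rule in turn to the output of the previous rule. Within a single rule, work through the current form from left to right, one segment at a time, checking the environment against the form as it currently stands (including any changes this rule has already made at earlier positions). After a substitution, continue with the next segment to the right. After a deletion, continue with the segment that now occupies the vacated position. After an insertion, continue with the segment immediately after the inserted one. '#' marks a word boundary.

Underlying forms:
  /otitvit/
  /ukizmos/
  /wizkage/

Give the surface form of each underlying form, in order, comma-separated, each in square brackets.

/otitvit/:
  (1) Regressive Voicing Assimilation: [otitvit] → [otidvit]
  (2) Voicing Between Vowels: [otidvit] → [odidvit]
  (3) Glottal Epenthesis: [odidvit] → [hodidvit]
  (4) Geminate Reduction: no change — [hodidvit]
/ukizmos/:
  (1) Regressive Voicing Assimilation: no change — [ukizmos]
  (2) Voicing Between Vowels: [ukizmos] → [ugizmos]
  (3) Glottal Epenthesis: [ugizmos] → [hugizmos]
  (4) Geminate Reduction: no change — [hugizmos]
/wizkage/:
  (1) Regressive Voicing Assimilation: [wizkage] → [wiskage]
  (2) Voicing Between Vowels: no change — [wiskage]
  (3) Glottal Epenthesis: no change — [wiskage]
  (4) Geminate Reduction: no change — [wiskage]

[hodidvit], [hugizmos], [wiskage]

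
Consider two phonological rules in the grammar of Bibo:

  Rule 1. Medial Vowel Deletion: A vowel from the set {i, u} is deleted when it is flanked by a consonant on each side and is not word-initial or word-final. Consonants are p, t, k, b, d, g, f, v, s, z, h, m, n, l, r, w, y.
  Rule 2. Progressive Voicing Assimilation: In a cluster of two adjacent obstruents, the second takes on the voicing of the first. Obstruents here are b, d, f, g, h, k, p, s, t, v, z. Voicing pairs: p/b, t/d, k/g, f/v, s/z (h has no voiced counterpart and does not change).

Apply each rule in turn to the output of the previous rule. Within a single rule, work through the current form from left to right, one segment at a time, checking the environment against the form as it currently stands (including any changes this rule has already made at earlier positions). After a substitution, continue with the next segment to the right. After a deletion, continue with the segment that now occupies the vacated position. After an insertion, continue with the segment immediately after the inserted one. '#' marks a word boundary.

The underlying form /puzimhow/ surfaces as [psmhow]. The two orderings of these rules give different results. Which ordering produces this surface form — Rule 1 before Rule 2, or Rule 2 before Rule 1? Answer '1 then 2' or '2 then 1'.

Order 1 then 2:
  1 Medial Vowel Deletion: [puzimhow] → [pzmhow]
  2 Progressive Voicing Assimilation: [pzmhow] → [psmhow]
  result: [psmhow]
Order 2 then 1:
  2 Progressive Voicing Assimilation: no change — [puzimhow]
  1 Medial Vowel Deletion: [puzimhow] → [pzmhow]
  result: [pzmhow]

1 then 2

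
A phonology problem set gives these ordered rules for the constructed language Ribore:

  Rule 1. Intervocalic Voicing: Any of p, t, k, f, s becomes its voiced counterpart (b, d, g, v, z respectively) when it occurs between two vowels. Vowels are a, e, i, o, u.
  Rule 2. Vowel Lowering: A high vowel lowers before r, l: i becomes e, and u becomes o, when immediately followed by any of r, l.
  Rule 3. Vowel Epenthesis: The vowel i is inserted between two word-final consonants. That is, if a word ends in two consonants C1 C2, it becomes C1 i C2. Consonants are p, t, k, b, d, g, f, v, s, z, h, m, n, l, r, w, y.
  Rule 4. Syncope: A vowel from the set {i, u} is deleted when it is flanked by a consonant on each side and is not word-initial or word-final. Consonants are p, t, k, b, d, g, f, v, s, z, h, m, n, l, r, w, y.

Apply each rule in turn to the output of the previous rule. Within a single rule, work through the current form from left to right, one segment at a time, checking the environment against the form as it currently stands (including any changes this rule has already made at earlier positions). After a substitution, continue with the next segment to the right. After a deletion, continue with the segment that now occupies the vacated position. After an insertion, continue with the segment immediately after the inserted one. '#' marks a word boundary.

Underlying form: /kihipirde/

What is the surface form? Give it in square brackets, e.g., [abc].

Rule 1 Intervocalic Voicing: [kihipirde] → [kihibirde]
Rule 2 Vowel Lowering: [kihibirde] → [kihiberde]
Rule 3 Vowel Epenthesis: no change — [kihiberde]
Rule 4 Syncope: [kihiberde] → [khberde]

[khberde]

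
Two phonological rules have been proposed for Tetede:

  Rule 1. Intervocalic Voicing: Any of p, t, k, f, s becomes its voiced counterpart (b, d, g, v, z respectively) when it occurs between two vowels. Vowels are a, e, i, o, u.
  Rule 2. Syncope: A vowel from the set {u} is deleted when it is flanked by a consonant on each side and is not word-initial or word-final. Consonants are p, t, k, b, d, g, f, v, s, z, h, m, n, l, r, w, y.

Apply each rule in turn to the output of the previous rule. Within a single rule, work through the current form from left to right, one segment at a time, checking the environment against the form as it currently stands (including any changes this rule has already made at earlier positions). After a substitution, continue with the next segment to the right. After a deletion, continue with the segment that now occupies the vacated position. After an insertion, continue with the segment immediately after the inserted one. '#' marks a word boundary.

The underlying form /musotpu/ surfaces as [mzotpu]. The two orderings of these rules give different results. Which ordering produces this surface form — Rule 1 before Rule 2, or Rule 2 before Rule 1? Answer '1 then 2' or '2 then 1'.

Order 1 then 2:
  1 Intervocalic Voicing: [musotpu] → [muzotpu]
  2 Syncope: [muzotpu] → [mzotpu]
  result: [mzotpu]
Order 2 then 1:
  2 Syncope: [musotpu] → [msotpu]
  1 Intervocalic Voicing: no change — [msotpu]
  result: [msotpu]

1 then 2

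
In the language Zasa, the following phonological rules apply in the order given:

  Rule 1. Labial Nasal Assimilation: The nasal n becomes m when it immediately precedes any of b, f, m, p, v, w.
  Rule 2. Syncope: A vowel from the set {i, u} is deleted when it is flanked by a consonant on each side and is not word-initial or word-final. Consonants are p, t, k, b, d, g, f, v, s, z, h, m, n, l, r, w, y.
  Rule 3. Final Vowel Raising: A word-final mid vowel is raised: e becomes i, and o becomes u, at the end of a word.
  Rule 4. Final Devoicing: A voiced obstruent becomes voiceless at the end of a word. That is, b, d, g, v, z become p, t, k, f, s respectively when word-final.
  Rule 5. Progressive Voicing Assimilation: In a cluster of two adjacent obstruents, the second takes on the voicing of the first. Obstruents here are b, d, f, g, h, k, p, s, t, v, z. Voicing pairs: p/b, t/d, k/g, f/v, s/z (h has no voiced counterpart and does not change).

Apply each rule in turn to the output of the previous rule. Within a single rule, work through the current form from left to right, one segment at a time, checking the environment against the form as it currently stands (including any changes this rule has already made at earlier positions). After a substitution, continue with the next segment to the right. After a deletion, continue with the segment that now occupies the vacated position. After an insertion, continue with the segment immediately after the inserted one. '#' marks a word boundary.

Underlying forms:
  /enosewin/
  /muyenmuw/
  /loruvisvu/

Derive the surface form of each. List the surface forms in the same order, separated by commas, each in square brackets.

[enosewn], [myemmw], [lorvzvu]

/enosewin/:
  Rule 1 Labial Nasal Assimilation: no change — [enosewin]
  Rule 2 Syncope: [enosewin] → [enosewn]
  Rule 3 Final Vowel Raising: no change — [enosewn]
  Rule 4 Final Devoicing: no change — [enosewn]
  Rule 5 Progressive Voicing Assimilation: no change — [enosewn]
/muyenmuw/:
  Rule 1 Labial Nasal Assimilation: [muyenmuw] → [muyemmuw]
  Rule 2 Syncope: [muyemmuw] → [myemmw]
  Rule 3 Final Vowel Raising: no change — [myemmw]
  Rule 4 Final Devoicing: no change — [myemmw]
  Rule 5 Progressive Voicing Assimilation: no change — [myemmw]
/loruvisvu/:
  Rule 1 Labial Nasal Assimilation: no change — [loruvisvu]
  Rule 2 Syncope: [loruvisvu] → [lorvsvu]
  Rule 3 Final Vowel Raising: no change — [lorvsvu]
  Rule 4 Final Devoicing: no change — [lorvsvu]
  Rule 5 Progressive Voicing Assimilation: [lorvsvu] → [lorvzvu]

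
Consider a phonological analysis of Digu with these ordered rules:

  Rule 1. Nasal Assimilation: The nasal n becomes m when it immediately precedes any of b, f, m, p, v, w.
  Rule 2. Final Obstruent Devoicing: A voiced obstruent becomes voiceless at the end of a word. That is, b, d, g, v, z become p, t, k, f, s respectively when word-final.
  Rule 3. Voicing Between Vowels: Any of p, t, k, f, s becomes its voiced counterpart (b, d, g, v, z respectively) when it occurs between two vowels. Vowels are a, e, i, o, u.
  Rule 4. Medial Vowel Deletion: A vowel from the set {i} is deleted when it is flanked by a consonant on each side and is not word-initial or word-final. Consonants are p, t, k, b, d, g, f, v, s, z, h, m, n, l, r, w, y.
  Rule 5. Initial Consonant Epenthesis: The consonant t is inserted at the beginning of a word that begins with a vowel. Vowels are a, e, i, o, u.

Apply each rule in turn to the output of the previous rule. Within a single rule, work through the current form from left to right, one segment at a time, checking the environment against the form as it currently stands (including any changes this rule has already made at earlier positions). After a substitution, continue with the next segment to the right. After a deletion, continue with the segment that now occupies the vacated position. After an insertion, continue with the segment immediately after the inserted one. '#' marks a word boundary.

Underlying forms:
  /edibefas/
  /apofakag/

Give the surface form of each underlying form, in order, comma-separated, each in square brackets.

[tedbevas], [tabovagak]

/edibefas/:
  Rule 1 Nasal Assimilation: no change — [edibefas]
  Rule 2 Final Obstruent Devoicing: no change — [edibefas]
  Rule 3 Voicing Between Vowels: [edibefas] → [edibevas]
  Rule 4 Medial Vowel Deletion: [edibevas] → [edbevas]
  Rule 5 Initial Consonant Epenthesis: [edbevas] → [tedbevas]
/apofakag/:
  Rule 1 Nasal Assimilation: no change — [apofakag]
  Rule 2 Final Obstruent Devoicing: [apofakag] → [apofakak]
  Rule 3 Voicing Between Vowels: [apofakak] → [abovagak]
  Rule 4 Medial Vowel Deletion: no change — [abovagak]
  Rule 5 Initial Consonant Epenthesis: [abovagak] → [tabovagak]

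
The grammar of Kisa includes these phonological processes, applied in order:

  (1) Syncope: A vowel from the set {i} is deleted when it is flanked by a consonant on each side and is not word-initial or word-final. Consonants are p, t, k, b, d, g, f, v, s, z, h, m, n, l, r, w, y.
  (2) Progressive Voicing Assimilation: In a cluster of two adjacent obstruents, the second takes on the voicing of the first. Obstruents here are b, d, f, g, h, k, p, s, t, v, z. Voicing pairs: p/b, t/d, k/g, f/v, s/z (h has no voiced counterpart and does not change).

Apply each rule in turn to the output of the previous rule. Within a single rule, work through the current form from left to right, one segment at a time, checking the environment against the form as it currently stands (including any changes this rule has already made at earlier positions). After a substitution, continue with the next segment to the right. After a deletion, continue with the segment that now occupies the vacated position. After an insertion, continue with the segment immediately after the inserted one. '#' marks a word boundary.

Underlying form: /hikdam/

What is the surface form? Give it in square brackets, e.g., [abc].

[hktam]

(1) Syncope: [hikdam] → [hkdam]
(2) Progressive Voicing Assimilation: [hkdam] → [hktam]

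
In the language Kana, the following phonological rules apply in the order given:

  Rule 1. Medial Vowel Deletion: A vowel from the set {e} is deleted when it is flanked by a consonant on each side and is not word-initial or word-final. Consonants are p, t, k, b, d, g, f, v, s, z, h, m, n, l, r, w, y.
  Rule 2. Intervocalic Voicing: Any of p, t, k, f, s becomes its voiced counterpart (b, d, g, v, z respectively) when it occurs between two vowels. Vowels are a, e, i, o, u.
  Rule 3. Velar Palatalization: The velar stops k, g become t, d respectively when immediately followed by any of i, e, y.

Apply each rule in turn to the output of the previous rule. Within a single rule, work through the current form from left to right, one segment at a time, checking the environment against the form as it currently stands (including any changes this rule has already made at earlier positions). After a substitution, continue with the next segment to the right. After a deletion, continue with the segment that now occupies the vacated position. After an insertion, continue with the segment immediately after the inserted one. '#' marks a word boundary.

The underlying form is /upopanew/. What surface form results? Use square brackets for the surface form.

Rule 1 Medial Vowel Deletion: [upopanew] → [upopanw]
Rule 2 Intervocalic Voicing: [upopanw] → [ubobanw]
Rule 3 Velar Palatalization: no change — [ubobanw]

[ubobanw]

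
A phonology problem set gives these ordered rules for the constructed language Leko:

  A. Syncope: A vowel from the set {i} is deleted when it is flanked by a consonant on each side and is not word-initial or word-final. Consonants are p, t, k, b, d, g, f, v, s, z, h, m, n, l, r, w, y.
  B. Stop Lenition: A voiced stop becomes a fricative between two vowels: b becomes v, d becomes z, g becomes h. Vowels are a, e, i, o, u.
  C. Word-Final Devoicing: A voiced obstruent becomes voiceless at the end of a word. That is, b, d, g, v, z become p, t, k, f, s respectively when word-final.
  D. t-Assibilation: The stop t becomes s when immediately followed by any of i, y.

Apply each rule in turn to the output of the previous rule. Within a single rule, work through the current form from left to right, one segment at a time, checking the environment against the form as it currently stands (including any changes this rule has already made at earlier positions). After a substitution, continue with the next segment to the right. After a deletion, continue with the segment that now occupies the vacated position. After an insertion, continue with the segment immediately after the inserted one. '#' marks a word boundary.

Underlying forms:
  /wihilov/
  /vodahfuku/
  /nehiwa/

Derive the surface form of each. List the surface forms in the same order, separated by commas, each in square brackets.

/wihilov/:
  A Syncope: [wihilov] → [whlov]
  B Stop Lenition: no change — [whlov]
  C Word-Final Devoicing: [whlov] → [whlof]
  D t-Assibilation: no change — [whlof]
/vodahfuku/:
  A Syncope: no change — [vodahfuku]
  B Stop Lenition: [vodahfuku] → [vozahfuku]
  C Word-Final Devoicing: no change — [vozahfuku]
  D t-Assibilation: no change — [vozahfuku]
/nehiwa/:
  A Syncope: [nehiwa] → [nehwa]
  B Stop Lenition: no change — [nehwa]
  C Word-Final Devoicing: no change — [nehwa]
  D t-Assibilation: no change — [nehwa]

[whlof], [vozahfuku], [nehwa]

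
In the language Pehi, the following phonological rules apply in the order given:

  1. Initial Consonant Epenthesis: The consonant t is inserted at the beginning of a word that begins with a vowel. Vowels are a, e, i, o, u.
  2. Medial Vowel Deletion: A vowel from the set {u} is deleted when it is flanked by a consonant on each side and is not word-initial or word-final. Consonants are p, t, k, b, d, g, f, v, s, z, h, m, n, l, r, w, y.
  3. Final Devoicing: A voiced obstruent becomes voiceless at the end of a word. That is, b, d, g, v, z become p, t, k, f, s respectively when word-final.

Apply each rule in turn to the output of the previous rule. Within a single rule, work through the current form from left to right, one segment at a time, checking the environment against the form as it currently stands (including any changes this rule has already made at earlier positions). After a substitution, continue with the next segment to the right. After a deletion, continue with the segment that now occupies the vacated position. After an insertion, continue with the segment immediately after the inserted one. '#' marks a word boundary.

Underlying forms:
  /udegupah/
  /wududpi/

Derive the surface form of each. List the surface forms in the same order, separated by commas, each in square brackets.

[tdegpah], [wddpi]

/udegupah/:
  1 Initial Consonant Epenthesis: [udegupah] → [tudegupah]
  2 Medial Vowel Deletion: [tudegupah] → [tdegpah]
  3 Final Devoicing: no change — [tdegpah]
/wududpi/:
  1 Initial Consonant Epenthesis: no change — [wududpi]
  2 Medial Vowel Deletion: [wududpi] → [wddpi]
  3 Final Devoicing: no change — [wddpi]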